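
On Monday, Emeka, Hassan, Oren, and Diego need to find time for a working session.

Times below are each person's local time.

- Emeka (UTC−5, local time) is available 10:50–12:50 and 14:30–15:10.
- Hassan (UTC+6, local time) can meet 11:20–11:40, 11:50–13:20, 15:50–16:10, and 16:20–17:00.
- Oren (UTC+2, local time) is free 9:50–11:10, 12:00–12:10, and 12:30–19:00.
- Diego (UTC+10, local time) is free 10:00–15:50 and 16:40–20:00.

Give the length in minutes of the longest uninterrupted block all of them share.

0 minutes

Emeka → UTC: 15:50–17:50, 19:30–20:10.
Hassan → UTC: 05:20–05:40, 05:50–07:20, 09:50–10:10, 10:20–11:00.
Oren → UTC: 07:50–09:10, 10:00–10:10, 10:30–17:00.
Diego → UTC: 00:00–05:50, 06:40–10:00.
Emeka ∩ Hassan: (none).
Emeka ∩ Hassan ∩ Oren: (none).
Emeka ∩ Hassan ∩ Oren ∩ Diego: (none).
No common window.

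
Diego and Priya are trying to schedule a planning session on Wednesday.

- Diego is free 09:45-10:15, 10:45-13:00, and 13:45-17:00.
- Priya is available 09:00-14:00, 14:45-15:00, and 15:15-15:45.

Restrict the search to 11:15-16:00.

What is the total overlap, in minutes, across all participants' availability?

165 minutes

Diego ∩ Priya: 09:45–10:15, 10:45–13:00, 13:45–14:00, 14:45–15:00, 15:15–15:45.
Restricted to 11:15–16:00: 11:15–13:00, 13:45–14:00, 14:45–15:00, 15:15–15:45.
Total common minutes: 105 + 15 + 15 + 30 = 165.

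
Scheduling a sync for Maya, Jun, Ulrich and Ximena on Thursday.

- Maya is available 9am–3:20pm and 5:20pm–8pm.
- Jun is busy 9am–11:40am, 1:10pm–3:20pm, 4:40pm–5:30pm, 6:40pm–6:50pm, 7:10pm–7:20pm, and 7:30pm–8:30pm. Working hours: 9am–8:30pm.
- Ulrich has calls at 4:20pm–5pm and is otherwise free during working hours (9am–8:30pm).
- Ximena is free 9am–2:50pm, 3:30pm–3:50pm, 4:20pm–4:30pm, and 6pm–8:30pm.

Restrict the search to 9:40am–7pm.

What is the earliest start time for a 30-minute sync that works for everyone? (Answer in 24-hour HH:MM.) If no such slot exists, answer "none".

Jun free within 09:00–20:30: 11:40–13:10, 15:20–16:40, 17:30–18:40, 18:50–19:10, 19:20–19:30.
Ulrich free within 09:00–20:30: 09:00–16:20, 17:00–20:30.
Maya ∩ Jun: 11:40–13:10, 17:30–18:40, 18:50–19:10, 19:20–19:30.
Maya ∩ Jun ∩ Ulrich: 11:40–13:10, 17:30–18:40, 18:50–19:10, 19:20–19:30.
Maya ∩ Jun ∩ Ulrich ∩ Ximena: 11:40–13:10, 18:00–18:40, 18:50–19:10, 19:20–19:30.
Restricted to 09:40–19:00: 11:40–13:10, 18:00–18:40, 18:50–19:00.
Windows ≥ 30 min: 11:40–13:10, 18:00–18:40.
Earliest such window starts at 11:40.

11:40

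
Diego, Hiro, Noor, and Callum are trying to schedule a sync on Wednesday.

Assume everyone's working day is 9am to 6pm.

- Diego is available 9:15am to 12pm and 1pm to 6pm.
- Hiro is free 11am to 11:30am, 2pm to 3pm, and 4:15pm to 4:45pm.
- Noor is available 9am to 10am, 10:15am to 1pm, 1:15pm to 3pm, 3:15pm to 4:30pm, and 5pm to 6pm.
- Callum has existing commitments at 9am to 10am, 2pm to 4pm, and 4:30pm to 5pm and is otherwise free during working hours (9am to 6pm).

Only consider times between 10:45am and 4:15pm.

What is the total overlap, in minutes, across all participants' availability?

30 minutes

Callum free within 09:00–18:00: 10:00–14:00, 16:00–16:30, 17:00–18:00.
Diego ∩ Hiro: 11:00–11:30, 14:00–15:00, 16:15–16:45.
Diego ∩ Hiro ∩ Noor: 11:00–11:30, 14:00–15:00, 16:15–16:30.
Diego ∩ Hiro ∩ Noor ∩ Callum: 11:00–11:30, 16:15–16:30.
Restricted to 10:45–16:15: 11:00–11:30.
Total common minutes: 30.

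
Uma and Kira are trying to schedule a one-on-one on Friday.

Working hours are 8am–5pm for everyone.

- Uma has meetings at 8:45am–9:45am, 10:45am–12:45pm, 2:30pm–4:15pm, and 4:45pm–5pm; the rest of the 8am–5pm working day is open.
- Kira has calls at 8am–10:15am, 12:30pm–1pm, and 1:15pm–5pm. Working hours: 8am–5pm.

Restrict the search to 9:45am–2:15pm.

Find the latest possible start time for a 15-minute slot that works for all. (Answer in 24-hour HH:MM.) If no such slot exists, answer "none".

13:00

Uma free within 08:00–17:00: 08:00–08:45, 09:45–10:45, 12:45–14:30, 16:15–16:45.
Kira free within 08:00–17:00: 10:15–12:30, 13:00–13:15.
Uma ∩ Kira: 10:15–10:45, 13:00–13:15.
Restricted to 09:45–14:15: 10:15–10:45, 13:00–13:15.
Windows ≥ 15 min: 10:15–10:45, 13:00–13:15.
Latest start in the last window 13:00–13:15 is 13:15 − 15 min = 13:00.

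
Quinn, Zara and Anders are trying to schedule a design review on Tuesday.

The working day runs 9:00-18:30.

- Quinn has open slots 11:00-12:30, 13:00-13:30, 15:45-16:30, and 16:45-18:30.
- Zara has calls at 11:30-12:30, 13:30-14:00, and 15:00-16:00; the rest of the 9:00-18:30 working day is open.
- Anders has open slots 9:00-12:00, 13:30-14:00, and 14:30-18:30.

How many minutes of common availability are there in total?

165 minutes

Zara free within 09:00–18:30: 09:00–11:30, 12:30–13:30, 14:00–15:00, 16:00–18:30.
Quinn ∩ Zara: 11:00–11:30, 13:00–13:30, 16:00–16:30, 16:45–18:30.
Quinn ∩ Zara ∩ Anders: 11:00–11:30, 16:00–16:30, 16:45–18:30.
Total common minutes: 30 + 30 + 105 = 165.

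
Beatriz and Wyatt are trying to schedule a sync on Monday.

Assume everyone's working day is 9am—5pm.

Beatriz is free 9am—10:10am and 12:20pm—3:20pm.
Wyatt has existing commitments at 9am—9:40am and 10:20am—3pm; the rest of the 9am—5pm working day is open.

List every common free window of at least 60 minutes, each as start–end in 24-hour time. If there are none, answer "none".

Wyatt free within 09:00–17:00: 09:40–10:20, 15:00–17:00.
Beatriz ∩ Wyatt: 09:40–10:10, 15:00–15:20.
Windows ≥ 60 min: (none).

none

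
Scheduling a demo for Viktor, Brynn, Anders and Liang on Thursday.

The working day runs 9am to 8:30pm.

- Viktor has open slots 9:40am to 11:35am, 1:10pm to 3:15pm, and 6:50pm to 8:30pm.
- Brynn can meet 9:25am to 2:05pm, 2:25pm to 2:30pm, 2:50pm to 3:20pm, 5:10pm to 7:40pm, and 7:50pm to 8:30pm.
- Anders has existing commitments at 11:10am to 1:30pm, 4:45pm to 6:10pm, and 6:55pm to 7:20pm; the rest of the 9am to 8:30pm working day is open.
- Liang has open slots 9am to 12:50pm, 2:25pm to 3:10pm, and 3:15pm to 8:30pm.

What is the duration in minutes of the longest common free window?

90 minutes

Anders free within 09:00–20:30: 09:00–11:10, 13:30–16:45, 18:10–18:55, 19:20–20:30.
Viktor ∩ Brynn: 09:40–11:35, 13:10–14:05, 14:25–14:30, 14:50–15:15, 18:50–19:40, 19:50–20:30.
Viktor ∩ Brynn ∩ Anders: 09:40–11:10, 13:30–14:05, 14:25–14:30, 14:50–15:15, 18:50–18:55, 19:20–19:40, 19:50–20:30.
Viktor ∩ Brynn ∩ Anders ∩ Liang: 09:40–11:10, 14:25–14:30, 14:50–15:10, 18:50–18:55, 19:20–19:40, 19:50–20:30.
Common window lengths: 90, 5, 20, 5, 20, 40 min; longest is 90.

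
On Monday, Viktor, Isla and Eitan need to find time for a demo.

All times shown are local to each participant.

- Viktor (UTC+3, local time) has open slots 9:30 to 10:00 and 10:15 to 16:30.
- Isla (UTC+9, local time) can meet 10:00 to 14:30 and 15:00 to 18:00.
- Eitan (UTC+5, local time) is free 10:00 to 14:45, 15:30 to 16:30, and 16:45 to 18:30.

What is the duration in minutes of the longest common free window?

Viktor → UTC: 06:30–07:00, 07:15–13:30.
Isla → UTC: 01:00–05:30, 06:00–09:00.
Eitan → UTC: 05:00–09:45, 10:30–11:30, 11:45–13:30.
Viktor ∩ Isla: 06:30–07:00, 07:15–09:00.
Viktor ∩ Isla ∩ Eitan: 06:30–07:00, 07:15–09:00.
Common window lengths: 30, 105 min; longest is 105.

105 minutes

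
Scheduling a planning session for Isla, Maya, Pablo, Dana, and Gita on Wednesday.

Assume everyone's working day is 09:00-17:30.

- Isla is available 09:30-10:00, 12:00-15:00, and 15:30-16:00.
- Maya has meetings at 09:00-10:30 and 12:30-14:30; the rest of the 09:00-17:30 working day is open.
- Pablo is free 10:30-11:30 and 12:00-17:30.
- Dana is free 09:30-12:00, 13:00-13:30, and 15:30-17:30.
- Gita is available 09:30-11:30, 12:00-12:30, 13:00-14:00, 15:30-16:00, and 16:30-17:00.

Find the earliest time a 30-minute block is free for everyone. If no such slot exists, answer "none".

Maya free within 09:00–17:30: 10:30–12:30, 14:30–17:30.
Isla ∩ Maya: 12:00–12:30, 14:30–15:00, 15:30–16:00.
Isla ∩ Maya ∩ Pablo: 12:00–12:30, 14:30–15:00, 15:30–16:00.
Isla ∩ Maya ∩ Pablo ∩ Dana: 15:30–16:00.
Isla ∩ Maya ∩ Pablo ∩ Dana ∩ Gita: 15:30–16:00.
Windows ≥ 30 min: 15:30–16:00.
Earliest such window starts at 15:30.

15:30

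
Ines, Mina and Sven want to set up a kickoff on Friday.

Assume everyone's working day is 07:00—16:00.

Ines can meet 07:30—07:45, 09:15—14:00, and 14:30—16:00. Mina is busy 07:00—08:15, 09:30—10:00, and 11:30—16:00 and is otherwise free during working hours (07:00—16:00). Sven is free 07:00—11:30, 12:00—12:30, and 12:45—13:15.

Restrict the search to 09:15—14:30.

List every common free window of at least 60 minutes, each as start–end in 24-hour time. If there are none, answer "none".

10:00–11:30

Mina free within 07:00–16:00: 08:15–09:30, 10:00–11:30.
Ines ∩ Mina: 09:15–09:30, 10:00–11:30.
Ines ∩ Mina ∩ Sven: 09:15–09:30, 10:00–11:30.
Restricted to 09:15–14:30: 09:15–09:30, 10:00–11:30.
Windows ≥ 60 min: 10:00–11:30.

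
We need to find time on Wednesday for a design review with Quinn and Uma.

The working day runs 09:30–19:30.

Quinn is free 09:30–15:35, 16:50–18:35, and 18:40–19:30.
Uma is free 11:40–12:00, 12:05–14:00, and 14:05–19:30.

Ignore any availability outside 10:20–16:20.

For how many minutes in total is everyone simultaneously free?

Quinn ∩ Uma: 11:40–12:00, 12:05–14:00, 14:05–15:35, 16:50–18:35, 18:40–19:30.
Restricted to 10:20–16:20: 11:40–12:00, 12:05–14:00, 14:05–15:35.
Total common minutes: 20 + 115 + 90 = 225.

225 minutes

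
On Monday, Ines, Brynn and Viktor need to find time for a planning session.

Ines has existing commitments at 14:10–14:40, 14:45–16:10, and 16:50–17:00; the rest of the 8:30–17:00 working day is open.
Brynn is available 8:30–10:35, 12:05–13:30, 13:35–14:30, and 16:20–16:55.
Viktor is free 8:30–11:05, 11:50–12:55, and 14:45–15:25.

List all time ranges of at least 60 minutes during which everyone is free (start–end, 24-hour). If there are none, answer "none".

Ines free within 08:30–17:00: 08:30–14:10, 14:40–14:45, 16:10–16:50.
Ines ∩ Brynn: 08:30–10:35, 12:05–13:30, 13:35–14:10, 16:20–16:50.
Ines ∩ Brynn ∩ Viktor: 08:30–10:35, 12:05–12:55.
Windows ≥ 60 min: 08:30–10:35.

08:30–10:35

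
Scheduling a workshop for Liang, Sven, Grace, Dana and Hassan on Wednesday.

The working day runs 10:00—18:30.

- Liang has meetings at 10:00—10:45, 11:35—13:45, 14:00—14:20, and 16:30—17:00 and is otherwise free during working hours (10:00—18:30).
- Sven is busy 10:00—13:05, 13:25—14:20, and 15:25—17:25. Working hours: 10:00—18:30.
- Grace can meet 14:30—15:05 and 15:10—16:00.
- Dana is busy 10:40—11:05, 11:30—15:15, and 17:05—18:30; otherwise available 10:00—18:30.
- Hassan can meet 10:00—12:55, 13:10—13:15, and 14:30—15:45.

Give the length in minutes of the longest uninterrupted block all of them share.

10 minutes

Liang free within 10:00–18:30: 10:45–11:35, 13:45–14:00, 14:20–16:30, 17:00–18:30.
Sven free within 10:00–18:30: 13:05–13:25, 14:20–15:25, 17:25–18:30.
Dana free within 10:00–18:30: 10:00–10:40, 11:05–11:30, 15:15–17:05.
Liang ∩ Sven: 14:20–15:25, 17:25–18:30.
Liang ∩ Sven ∩ Grace: 14:30–15:05, 15:10–15:25.
Liang ∩ Sven ∩ Grace ∩ Dana: 15:15–15:25.
Liang ∩ Sven ∩ Grace ∩ Dana ∩ Hassan: 15:15–15:25.
Single common window of 10 minutes.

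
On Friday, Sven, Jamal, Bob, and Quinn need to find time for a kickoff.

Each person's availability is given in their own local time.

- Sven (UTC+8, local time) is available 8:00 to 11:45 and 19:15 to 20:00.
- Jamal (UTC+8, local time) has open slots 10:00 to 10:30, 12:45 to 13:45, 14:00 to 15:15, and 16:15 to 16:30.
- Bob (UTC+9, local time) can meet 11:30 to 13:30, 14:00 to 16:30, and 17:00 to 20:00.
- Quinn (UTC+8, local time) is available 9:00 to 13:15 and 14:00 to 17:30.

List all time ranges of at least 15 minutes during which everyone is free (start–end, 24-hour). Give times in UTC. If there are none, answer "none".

none

Sven → UTC: 00:00–03:45, 11:15–12:00.
Jamal → UTC: 02:00–02:30, 04:45–05:45, 06:00–07:15, 08:15–08:30.
Bob → UTC: 02:30–04:30, 05:00–07:30, 08:00–11:00.
Quinn → UTC: 01:00–05:15, 06:00–09:30.
Sven ∩ Jamal: 02:00–02:30.
Sven ∩ Jamal ∩ Bob: (none).
Sven ∩ Jamal ∩ Bob ∩ Quinn: (none).
Windows ≥ 15 min: (none).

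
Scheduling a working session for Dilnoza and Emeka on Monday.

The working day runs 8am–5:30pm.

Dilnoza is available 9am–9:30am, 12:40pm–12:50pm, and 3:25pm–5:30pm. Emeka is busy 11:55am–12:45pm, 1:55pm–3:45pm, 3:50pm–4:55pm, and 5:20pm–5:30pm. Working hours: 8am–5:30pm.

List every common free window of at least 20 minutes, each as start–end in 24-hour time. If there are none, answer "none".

09:00–09:30, 16:55–17:20

Emeka free within 08:00–17:30: 08:00–11:55, 12:45–13:55, 15:45–15:50, 16:55–17:20.
Dilnoza ∩ Emeka: 09:00–09:30, 12:45–12:50, 15:45–15:50, 16:55–17:20.
Windows ≥ 20 min: 09:00–09:30, 16:55–17:20.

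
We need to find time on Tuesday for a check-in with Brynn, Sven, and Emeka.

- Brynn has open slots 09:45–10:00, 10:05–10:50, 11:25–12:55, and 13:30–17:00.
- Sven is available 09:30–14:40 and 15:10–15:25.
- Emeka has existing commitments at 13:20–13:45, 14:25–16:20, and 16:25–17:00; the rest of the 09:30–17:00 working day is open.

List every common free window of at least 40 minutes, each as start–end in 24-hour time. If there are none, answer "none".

10:05–10:50, 11:25–12:55, 13:45–14:25

Emeka free within 09:30–17:00: 09:30–13:20, 13:45–14:25, 16:20–16:25.
Brynn ∩ Sven: 09:45–10:00, 10:05–10:50, 11:25–12:55, 13:30–14:40, 15:10–15:25.
Brynn ∩ Sven ∩ Emeka: 09:45–10:00, 10:05–10:50, 11:25–12:55, 13:45–14:25.
Windows ≥ 40 min: 10:05–10:50, 11:25–12:55, 13:45–14:25.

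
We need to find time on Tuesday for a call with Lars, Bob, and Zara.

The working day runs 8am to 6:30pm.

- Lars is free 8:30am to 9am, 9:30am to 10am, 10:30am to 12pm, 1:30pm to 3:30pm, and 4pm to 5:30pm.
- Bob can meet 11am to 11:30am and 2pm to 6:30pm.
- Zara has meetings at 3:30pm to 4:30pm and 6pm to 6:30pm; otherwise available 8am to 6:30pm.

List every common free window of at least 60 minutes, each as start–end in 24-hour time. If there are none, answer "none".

14:00–15:30, 16:30–17:30

Zara free within 08:00–18:30: 08:00–15:30, 16:30–18:00.
Lars ∩ Bob: 11:00–11:30, 14:00–15:30, 16:00–17:30.
Lars ∩ Bob ∩ Zara: 11:00–11:30, 14:00–15:30, 16:30–17:30.
Windows ≥ 60 min: 14:00–15:30, 16:30–17:30.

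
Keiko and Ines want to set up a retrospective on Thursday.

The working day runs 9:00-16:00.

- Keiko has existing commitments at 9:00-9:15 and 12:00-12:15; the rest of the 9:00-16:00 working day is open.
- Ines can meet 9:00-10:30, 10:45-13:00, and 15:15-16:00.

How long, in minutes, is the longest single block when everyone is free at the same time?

Keiko free within 09:00–16:00: 09:15–12:00, 12:15–16:00.
Keiko ∩ Ines: 09:15–10:30, 10:45–12:00, 12:15–13:00, 15:15–16:00.
Common window lengths: 75, 75, 45, 45 min; longest is 75.

75 minutes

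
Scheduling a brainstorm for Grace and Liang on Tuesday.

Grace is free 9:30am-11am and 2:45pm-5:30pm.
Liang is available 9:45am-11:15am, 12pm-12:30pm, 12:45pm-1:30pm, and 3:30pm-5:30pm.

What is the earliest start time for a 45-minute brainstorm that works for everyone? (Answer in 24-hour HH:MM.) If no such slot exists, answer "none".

09:45

Grace ∩ Liang: 09:45–11:00, 15:30–17:30.
Windows ≥ 45 min: 09:45–11:00, 15:30–17:30.
Earliest such window starts at 09:45.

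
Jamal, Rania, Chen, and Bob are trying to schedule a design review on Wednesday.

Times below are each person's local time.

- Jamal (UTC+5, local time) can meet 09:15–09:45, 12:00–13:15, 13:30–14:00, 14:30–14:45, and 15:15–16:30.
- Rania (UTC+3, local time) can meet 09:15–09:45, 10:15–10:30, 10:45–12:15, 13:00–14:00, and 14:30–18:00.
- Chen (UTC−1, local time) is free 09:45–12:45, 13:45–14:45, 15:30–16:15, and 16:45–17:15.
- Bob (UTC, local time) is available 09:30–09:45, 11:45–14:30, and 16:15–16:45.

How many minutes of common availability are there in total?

Jamal → UTC: 04:15–04:45, 07:00–08:15, 08:30–09:00, 09:30–09:45, 10:15–11:30.
Rania → UTC: 06:15–06:45, 07:15–07:30, 07:45–09:15, 10:00–11:00, 11:30–15:00.
Chen → UTC: 10:45–13:45, 14:45–15:45, 16:30–17:15, 17:45–18:15.
Bob → UTC: 09:30–09:45, 11:45–14:30, 16:15–16:45.
Jamal ∩ Rania: 07:15–07:30, 07:45–08:15, 08:30–09:00, 10:15–11:00.
Jamal ∩ Rania ∩ Chen: 10:45–11:00.
Jamal ∩ Rania ∩ Chen ∩ Bob: (none).
Total common minutes: 0.

0 minutes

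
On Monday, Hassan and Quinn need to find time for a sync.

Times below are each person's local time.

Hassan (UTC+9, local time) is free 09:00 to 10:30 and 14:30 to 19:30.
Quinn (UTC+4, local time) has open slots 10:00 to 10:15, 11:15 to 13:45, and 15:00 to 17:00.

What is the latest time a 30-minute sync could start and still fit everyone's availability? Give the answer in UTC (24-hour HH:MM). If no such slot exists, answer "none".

Hassan → UTC: 00:00–01:30, 05:30–10:30.
Quinn → UTC: 06:00–06:15, 07:15–09:45, 11:00–13:00.
Hassan ∩ Quinn: 06:00–06:15, 07:15–09:45.
Windows ≥ 30 min: 07:15–09:45.
Latest start in the last window 07:15–09:45 is 09:45 − 30 min = 09:15.

09:15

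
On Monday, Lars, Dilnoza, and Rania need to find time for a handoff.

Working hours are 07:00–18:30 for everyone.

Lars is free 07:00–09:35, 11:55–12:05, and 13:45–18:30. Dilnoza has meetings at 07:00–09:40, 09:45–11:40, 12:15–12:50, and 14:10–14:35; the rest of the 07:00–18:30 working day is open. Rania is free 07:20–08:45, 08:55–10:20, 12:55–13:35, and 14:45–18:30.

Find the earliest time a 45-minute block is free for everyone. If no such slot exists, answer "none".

14:45

Dilnoza free within 07:00–18:30: 09:40–09:45, 11:40–12:15, 12:50–14:10, 14:35–18:30.
Lars ∩ Dilnoza: 11:55–12:05, 13:45–14:10, 14:35–18:30.
Lars ∩ Dilnoza ∩ Rania: 14:45–18:30.
Windows ≥ 45 min: 14:45–18:30.
Earliest such window starts at 14:45.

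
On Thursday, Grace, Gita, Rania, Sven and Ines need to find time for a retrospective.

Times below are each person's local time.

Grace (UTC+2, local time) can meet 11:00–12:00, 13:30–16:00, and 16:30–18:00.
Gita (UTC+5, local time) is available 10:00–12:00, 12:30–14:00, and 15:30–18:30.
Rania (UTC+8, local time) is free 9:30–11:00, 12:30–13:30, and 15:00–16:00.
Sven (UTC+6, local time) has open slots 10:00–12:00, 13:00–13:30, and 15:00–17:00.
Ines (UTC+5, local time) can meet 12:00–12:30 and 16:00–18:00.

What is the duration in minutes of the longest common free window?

0 minutes

Grace → UTC: 09:00–10:00, 11:30–14:00, 14:30–16:00.
Gita → UTC: 05:00–07:00, 07:30–09:00, 10:30–13:30.
Rania → UTC: 01:30–03:00, 04:30–05:30, 07:00–08:00.
Sven → UTC: 04:00–06:00, 07:00–07:30, 09:00–11:00.
Ines → UTC: 07:00–07:30, 11:00–13:00.
Grace ∩ Gita: 11:30–13:30.
Grace ∩ Gita ∩ Rania: (none).
Grace ∩ Gita ∩ Rania ∩ Sven: (none).
Grace ∩ Gita ∩ Rania ∩ Sven ∩ Ines: (none).
No common window.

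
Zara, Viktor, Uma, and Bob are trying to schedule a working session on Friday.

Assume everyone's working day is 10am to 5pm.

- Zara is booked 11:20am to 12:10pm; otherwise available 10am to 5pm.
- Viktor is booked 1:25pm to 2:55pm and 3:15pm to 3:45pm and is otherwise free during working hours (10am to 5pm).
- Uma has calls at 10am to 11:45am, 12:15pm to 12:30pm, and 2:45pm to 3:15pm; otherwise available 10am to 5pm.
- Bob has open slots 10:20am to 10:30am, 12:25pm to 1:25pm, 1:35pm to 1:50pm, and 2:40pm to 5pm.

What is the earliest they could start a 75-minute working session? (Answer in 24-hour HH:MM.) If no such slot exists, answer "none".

Zara free within 10:00–17:00: 10:00–11:20, 12:10–17:00.
Viktor free within 10:00–17:00: 10:00–13:25, 14:55–15:15, 15:45–17:00.
Uma free within 10:00–17:00: 11:45–12:15, 12:30–14:45, 15:15–17:00.
Zara ∩ Viktor: 10:00–11:20, 12:10–13:25, 14:55–15:15, 15:45–17:00.
Zara ∩ Viktor ∩ Uma: 12:10–12:15, 12:30–13:25, 15:45–17:00.
Zara ∩ Viktor ∩ Uma ∩ Bob: 12:30–13:25, 15:45–17:00.
Windows ≥ 75 min: 15:45–17:00.
Earliest such window starts at 15:45.

15:45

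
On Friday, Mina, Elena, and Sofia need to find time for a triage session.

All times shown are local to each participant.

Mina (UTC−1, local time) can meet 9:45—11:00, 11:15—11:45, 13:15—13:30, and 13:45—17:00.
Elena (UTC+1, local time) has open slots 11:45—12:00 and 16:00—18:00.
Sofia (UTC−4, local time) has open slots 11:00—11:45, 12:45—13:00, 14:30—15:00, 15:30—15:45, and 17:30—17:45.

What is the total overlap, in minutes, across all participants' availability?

Mina → UTC: 10:45–12:00, 12:15–12:45, 14:15–14:30, 14:45–18:00.
Elena → UTC: 10:45–11:00, 15:00–17:00.
Sofia → UTC: 15:00–15:45, 16:45–17:00, 18:30–19:00, 19:30–19:45, 21:30–21:45.
Mina ∩ Elena: 10:45–11:00, 15:00–17:00.
Mina ∩ Elena ∩ Sofia: 15:00–15:45, 16:45–17:00.
Total common minutes: 45 + 15 = 60.

60 minutes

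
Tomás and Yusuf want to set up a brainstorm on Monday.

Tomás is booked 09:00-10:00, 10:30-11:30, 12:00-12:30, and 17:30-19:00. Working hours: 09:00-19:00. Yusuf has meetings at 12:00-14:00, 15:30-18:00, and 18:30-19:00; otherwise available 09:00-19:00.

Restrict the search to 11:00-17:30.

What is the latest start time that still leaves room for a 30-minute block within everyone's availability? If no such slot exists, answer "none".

15:00

Tomás free within 09:00–19:00: 10:00–10:30, 11:30–12:00, 12:30–17:30.
Yusuf free within 09:00–19:00: 09:00–12:00, 14:00–15:30, 18:00–18:30.
Tomás ∩ Yusuf: 10:00–10:30, 11:30–12:00, 14:00–15:30.
Restricted to 11:00–17:30: 11:30–12:00, 14:00–15:30.
Windows ≥ 30 min: 11:30–12:00, 14:00–15:30.
Latest start in the last window 14:00–15:30 is 15:30 − 30 min = 15:00.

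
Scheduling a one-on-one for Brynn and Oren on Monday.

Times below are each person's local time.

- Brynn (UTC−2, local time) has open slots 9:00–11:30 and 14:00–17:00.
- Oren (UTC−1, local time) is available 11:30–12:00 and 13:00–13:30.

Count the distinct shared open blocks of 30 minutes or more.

1

Brynn → UTC: 11:00–13:30, 16:00–19:00.
Oren → UTC: 12:30–13:00, 14:00–14:30.
Brynn ∩ Oren: 12:30–13:00.
Windows ≥ 30 min: 12:30–13:00.
That's 1 window.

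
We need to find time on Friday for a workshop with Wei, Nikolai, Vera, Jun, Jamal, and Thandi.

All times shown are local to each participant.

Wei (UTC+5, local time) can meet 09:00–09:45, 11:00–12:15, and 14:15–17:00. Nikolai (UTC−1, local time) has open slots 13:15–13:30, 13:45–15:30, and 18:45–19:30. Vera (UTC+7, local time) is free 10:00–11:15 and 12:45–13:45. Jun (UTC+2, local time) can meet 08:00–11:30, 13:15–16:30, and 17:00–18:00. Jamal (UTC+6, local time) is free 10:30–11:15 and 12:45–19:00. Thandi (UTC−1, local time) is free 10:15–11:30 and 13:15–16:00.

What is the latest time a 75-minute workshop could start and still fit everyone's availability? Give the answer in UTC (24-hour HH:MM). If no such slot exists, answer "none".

none

Wei → UTC: 04:00–04:45, 06:00–07:15, 09:15–12:00.
Nikolai → UTC: 14:15–14:30, 14:45–16:30, 19:45–20:30.
Vera → UTC: 03:00–04:15, 05:45–06:45.
Jun → UTC: 06:00–09:30, 11:15–14:30, 15:00–16:00.
Jamal → UTC: 04:30–05:15, 06:45–13:00.
Thandi → UTC: 11:15–12:30, 14:15–17:00.
Wei ∩ Nikolai: (none).
Wei ∩ Nikolai ∩ Vera: (none).
Wei ∩ Nikolai ∩ Vera ∩ Jun: (none).
Wei ∩ Nikolai ∩ Vera ∩ Jun ∩ Jamal: (none).
Wei ∩ Nikolai ∩ Vera ∩ Jun ∩ Jamal ∩ Thandi: (none).
Windows ≥ 75 min: (none).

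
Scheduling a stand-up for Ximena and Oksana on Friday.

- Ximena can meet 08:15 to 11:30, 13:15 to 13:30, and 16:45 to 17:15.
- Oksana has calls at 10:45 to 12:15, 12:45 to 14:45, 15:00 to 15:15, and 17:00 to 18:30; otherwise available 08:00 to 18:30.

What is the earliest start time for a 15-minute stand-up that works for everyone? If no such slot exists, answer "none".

08:15

Oksana free within 08:00–18:30: 08:00–10:45, 12:15–12:45, 14:45–15:00, 15:15–17:00.
Ximena ∩ Oksana: 08:15–10:45, 16:45–17:00.
Windows ≥ 15 min: 08:15–10:45, 16:45–17:00.
Earliest such window starts at 08:15.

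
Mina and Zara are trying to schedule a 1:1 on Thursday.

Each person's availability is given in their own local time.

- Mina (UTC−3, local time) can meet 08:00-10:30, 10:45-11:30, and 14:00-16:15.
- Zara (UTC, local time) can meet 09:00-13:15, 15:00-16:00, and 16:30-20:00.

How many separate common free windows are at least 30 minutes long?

2

Mina → UTC: 11:00–13:30, 13:45–14:30, 17:00–19:15.
Zara → UTC: 09:00–13:15, 15:00–16:00, 16:30–20:00.
Mina ∩ Zara: 11:00–13:15, 17:00–19:15.
Windows ≥ 30 min: 11:00–13:15, 17:00–19:15.
That's 2 windows.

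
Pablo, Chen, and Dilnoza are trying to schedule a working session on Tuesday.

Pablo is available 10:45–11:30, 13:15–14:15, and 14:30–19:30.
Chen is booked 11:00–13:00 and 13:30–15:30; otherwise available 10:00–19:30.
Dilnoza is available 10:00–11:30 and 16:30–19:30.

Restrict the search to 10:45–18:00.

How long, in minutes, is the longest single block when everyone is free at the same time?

Chen free within 10:00–19:30: 10:00–11:00, 13:00–13:30, 15:30–19:30.
Pablo ∩ Chen: 10:45–11:00, 13:15–13:30, 15:30–19:30.
Pablo ∩ Chen ∩ Dilnoza: 10:45–11:00, 16:30–19:30.
Restricted to 10:45–18:00: 10:45–11:00, 16:30–18:00.
Common window lengths: 15, 90 min; longest is 90.

90 minutes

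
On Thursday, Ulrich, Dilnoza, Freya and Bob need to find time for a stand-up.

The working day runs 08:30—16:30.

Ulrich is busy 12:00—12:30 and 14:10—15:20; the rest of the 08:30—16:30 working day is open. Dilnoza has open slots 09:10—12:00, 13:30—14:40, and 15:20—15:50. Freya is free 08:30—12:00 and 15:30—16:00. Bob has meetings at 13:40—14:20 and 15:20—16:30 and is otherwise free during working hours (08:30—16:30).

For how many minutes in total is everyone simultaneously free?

170 minutes

Ulrich free within 08:30–16:30: 08:30–12:00, 12:30–14:10, 15:20–16:30.
Bob free within 08:30–16:30: 08:30–13:40, 14:20–15:20.
Ulrich ∩ Dilnoza: 09:10–12:00, 13:30–14:10, 15:20–15:50.
Ulrich ∩ Dilnoza ∩ Freya: 09:10–12:00, 15:30–15:50.
Ulrich ∩ Dilnoza ∩ Freya ∩ Bob: 09:10–12:00.
Total common minutes: 170.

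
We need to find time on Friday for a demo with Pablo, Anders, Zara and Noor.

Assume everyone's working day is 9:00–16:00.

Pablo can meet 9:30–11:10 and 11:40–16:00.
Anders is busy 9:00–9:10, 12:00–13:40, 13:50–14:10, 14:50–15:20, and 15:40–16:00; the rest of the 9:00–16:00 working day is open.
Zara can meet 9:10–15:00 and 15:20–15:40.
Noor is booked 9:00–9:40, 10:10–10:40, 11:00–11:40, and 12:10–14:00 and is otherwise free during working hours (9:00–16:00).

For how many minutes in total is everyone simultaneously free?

130 minutes

Anders free within 09:00–16:00: 09:10–12:00, 13:40–13:50, 14:10–14:50, 15:20–15:40.
Noor free within 09:00–16:00: 09:40–10:10, 10:40–11:00, 11:40–12:10, 14:00–16:00.
Pablo ∩ Anders: 09:30–11:10, 11:40–12:00, 13:40–13:50, 14:10–14:50, 15:20–15:40.
Pablo ∩ Anders ∩ Zara: 09:30–11:10, 11:40–12:00, 13:40–13:50, 14:10–14:50, 15:20–15:40.
Pablo ∩ Anders ∩ Zara ∩ Noor: 09:40–10:10, 10:40–11:00, 11:40–12:00, 14:10–14:50, 15:20–15:40.
Total common minutes: 30 + 20 + 20 + 40 + 20 = 130.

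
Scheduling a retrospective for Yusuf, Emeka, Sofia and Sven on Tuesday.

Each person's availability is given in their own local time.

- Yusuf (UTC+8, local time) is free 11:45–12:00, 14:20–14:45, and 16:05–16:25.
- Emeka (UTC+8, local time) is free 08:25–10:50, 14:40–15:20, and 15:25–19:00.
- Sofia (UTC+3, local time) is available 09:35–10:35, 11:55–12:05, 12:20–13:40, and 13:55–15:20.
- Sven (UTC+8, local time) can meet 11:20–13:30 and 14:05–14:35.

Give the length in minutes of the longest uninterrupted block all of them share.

Yusuf → UTC: 03:45–04:00, 06:20–06:45, 08:05–08:25.
Emeka → UTC: 00:25–02:50, 06:40–07:20, 07:25–11:00.
Sofia → UTC: 06:35–07:35, 08:55–09:05, 09:20–10:40, 10:55–12:20.
Sven → UTC: 03:20–05:30, 06:05–06:35.
Yusuf ∩ Emeka: 06:40–06:45, 08:05–08:25.
Yusuf ∩ Emeka ∩ Sofia: 06:40–06:45.
Yusuf ∩ Emeka ∩ Sofia ∩ Sven: (none).
No common window.

0 minutes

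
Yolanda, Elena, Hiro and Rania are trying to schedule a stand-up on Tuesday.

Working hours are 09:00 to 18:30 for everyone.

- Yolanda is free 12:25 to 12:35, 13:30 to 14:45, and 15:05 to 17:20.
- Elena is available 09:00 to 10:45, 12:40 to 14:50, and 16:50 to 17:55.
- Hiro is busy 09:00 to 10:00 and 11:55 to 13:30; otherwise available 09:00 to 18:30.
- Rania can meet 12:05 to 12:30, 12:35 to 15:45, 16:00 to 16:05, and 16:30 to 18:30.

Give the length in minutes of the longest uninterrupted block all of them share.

Hiro free within 09:00–18:30: 10:00–11:55, 13:30–18:30.
Yolanda ∩ Elena: 13:30–14:45, 16:50–17:20.
Yolanda ∩ Elena ∩ Hiro: 13:30–14:45, 16:50–17:20.
Yolanda ∩ Elena ∩ Hiro ∩ Rania: 13:30–14:45, 16:50–17:20.
Common window lengths: 75, 30 min; longest is 75.

75 minutes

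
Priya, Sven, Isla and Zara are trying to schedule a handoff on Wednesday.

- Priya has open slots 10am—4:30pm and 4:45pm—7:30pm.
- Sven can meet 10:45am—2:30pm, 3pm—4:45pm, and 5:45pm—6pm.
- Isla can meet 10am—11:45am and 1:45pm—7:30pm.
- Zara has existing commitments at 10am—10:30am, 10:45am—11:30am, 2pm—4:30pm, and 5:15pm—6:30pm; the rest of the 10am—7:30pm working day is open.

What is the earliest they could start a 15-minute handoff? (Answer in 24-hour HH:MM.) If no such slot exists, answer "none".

11:30

Zara free within 10:00–19:30: 10:30–10:45, 11:30–14:00, 16:30–17:15, 18:30–19:30.
Priya ∩ Sven: 10:45–14:30, 15:00–16:30, 17:45–18:00.
Priya ∩ Sven ∩ Isla: 10:45–11:45, 13:45–14:30, 15:00–16:30, 17:45–18:00.
Priya ∩ Sven ∩ Isla ∩ Zara: 11:30–11:45, 13:45–14:00.
Windows ≥ 15 min: 11:30–11:45, 13:45–14:00.
Earliest such window starts at 11:30.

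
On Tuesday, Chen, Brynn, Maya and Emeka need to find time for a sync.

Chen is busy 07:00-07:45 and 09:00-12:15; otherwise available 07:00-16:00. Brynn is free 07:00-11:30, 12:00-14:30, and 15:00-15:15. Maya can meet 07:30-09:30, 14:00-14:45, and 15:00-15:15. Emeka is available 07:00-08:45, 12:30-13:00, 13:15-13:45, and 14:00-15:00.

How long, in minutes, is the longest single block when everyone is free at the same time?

60 minutes

Chen free within 07:00–16:00: 07:45–09:00, 12:15–16:00.
Chen ∩ Brynn: 07:45–09:00, 12:15–14:30, 15:00–15:15.
Chen ∩ Brynn ∩ Maya: 07:45–09:00, 14:00–14:30, 15:00–15:15.
Chen ∩ Brynn ∩ Maya ∩ Emeka: 07:45–08:45, 14:00–14:30.
Common window lengths: 60, 30 min; longest is 60.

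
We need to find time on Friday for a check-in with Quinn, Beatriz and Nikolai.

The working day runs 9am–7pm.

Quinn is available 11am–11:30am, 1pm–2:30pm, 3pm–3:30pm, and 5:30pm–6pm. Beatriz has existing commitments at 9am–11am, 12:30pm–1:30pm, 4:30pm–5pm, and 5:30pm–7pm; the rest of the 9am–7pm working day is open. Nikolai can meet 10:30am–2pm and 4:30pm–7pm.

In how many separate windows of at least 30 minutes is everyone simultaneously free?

Beatriz free within 09:00–19:00: 11:00–12:30, 13:30–16:30, 17:00–17:30.
Quinn ∩ Beatriz: 11:00–11:30, 13:30–14:30, 15:00–15:30.
Quinn ∩ Beatriz ∩ Nikolai: 11:00–11:30, 13:30–14:00.
Windows ≥ 30 min: 11:00–11:30, 13:30–14:00.
That's 2 windows.

2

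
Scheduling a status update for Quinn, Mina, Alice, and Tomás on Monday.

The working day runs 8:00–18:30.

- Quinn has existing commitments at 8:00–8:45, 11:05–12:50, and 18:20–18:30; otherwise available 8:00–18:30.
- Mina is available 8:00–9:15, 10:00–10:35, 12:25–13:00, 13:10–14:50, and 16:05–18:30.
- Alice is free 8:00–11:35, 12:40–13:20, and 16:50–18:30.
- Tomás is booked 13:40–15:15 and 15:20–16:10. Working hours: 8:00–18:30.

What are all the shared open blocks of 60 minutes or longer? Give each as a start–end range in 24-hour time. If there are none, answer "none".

16:50–18:20

Quinn free within 08:00–18:30: 08:45–11:05, 12:50–18:20.
Tomás free within 08:00–18:30: 08:00–13:40, 15:15–15:20, 16:10–18:30.
Quinn ∩ Mina: 08:45–09:15, 10:00–10:35, 12:50–13:00, 13:10–14:50, 16:05–18:20.
Quinn ∩ Mina ∩ Alice: 08:45–09:15, 10:00–10:35, 12:50–13:00, 13:10–13:20, 16:50–18:20.
Quinn ∩ Mina ∩ Alice ∩ Tomás: 08:45–09:15, 10:00–10:35, 12:50–13:00, 13:10–13:20, 16:50–18:20.
Windows ≥ 60 min: 16:50–18:20.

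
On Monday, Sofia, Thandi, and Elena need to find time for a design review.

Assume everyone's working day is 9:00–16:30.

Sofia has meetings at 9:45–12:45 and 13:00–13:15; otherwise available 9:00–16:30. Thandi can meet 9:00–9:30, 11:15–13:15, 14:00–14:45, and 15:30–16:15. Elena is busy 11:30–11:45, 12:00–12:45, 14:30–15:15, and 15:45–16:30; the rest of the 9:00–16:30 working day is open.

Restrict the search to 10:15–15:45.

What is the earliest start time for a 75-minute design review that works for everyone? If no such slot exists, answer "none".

none

Sofia free within 09:00–16:30: 09:00–09:45, 12:45–13:00, 13:15–16:30.
Elena free within 09:00–16:30: 09:00–11:30, 11:45–12:00, 12:45–14:30, 15:15–15:45.
Sofia ∩ Thandi: 09:00–09:30, 12:45–13:00, 14:00–14:45, 15:30–16:15.
Sofia ∩ Thandi ∩ Elena: 09:00–09:30, 12:45–13:00, 14:00–14:30, 15:30–15:45.
Restricted to 10:15–15:45: 12:45–13:00, 14:00–14:30, 15:30–15:45.
Windows ≥ 75 min: (none).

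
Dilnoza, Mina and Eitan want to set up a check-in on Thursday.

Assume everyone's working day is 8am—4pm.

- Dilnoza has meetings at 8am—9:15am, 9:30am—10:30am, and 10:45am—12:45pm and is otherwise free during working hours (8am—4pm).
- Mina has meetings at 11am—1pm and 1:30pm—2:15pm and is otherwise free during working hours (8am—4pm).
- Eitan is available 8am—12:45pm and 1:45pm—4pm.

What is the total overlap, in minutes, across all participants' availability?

Dilnoza free within 08:00–16:00: 09:15–09:30, 10:30–10:45, 12:45–16:00.
Mina free within 08:00–16:00: 08:00–11:00, 13:00–13:30, 14:15–16:00.
Dilnoza ∩ Mina: 09:15–09:30, 10:30–10:45, 13:00–13:30, 14:15–16:00.
Dilnoza ∩ Mina ∩ Eitan: 09:15–09:30, 10:30–10:45, 14:15–16:00.
Total common minutes: 15 + 15 + 105 = 135.

135 minutes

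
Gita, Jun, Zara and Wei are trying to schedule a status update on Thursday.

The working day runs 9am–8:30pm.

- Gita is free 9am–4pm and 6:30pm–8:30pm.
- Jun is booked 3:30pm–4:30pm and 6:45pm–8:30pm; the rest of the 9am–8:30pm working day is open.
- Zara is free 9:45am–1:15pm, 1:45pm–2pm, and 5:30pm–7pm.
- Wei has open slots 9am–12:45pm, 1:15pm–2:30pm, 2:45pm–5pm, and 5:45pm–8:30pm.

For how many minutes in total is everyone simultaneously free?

Jun free within 09:00–20:30: 09:00–15:30, 16:30–18:45.
Gita ∩ Jun: 09:00–15:30, 18:30–18:45.
Gita ∩ Jun ∩ Zara: 09:45–13:15, 13:45–14:00, 18:30–18:45.
Gita ∩ Jun ∩ Zara ∩ Wei: 09:45–12:45, 13:45–14:00, 18:30–18:45.
Total common minutes: 180 + 15 + 15 = 210.

210 minutes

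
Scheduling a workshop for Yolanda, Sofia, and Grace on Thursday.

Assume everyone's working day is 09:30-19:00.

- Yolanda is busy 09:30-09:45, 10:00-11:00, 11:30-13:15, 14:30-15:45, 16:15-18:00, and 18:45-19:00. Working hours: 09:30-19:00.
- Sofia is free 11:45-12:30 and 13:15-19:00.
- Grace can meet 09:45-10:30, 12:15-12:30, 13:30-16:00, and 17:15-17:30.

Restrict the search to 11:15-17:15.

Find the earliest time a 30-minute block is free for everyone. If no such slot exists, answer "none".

13:30

Yolanda free within 09:30–19:00: 09:45–10:00, 11:00–11:30, 13:15–14:30, 15:45–16:15, 18:00–18:45.
Yolanda ∩ Sofia: 13:15–14:30, 15:45–16:15, 18:00–18:45.
Yolanda ∩ Sofia ∩ Grace: 13:30–14:30, 15:45–16:00.
Restricted to 11:15–17:15: 13:30–14:30, 15:45–16:00.
Windows ≥ 30 min: 13:30–14:30.
Earliest such window starts at 13:30.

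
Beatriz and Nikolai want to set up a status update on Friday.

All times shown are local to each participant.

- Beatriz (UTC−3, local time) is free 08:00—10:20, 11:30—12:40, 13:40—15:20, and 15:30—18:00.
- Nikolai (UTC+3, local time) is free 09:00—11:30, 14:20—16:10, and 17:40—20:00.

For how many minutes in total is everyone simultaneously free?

Beatriz → UTC: 11:00–13:20, 14:30–15:40, 16:40–18:20, 18:30–21:00.
Nikolai → UTC: 06:00–08:30, 11:20–13:10, 14:40–17:00.
Beatriz ∩ Nikolai: 11:20–13:10, 14:40–15:40, 16:40–17:00.
Total common minutes: 110 + 60 + 20 = 190.

190 minutes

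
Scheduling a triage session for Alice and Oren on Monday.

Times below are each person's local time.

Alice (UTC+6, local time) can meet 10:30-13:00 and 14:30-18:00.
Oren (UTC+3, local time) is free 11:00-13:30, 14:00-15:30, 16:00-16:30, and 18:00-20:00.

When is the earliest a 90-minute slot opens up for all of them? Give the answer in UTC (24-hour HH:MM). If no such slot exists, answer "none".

Alice → UTC: 04:30–07:00, 08:30–12:00.
Oren → UTC: 08:00–10:30, 11:00–12:30, 13:00–13:30, 15:00–17:00.
Alice ∩ Oren: 08:30–10:30, 11:00–12:00.
Windows ≥ 90 min: 08:30–10:30.
Earliest such window starts at 08:30.

08:30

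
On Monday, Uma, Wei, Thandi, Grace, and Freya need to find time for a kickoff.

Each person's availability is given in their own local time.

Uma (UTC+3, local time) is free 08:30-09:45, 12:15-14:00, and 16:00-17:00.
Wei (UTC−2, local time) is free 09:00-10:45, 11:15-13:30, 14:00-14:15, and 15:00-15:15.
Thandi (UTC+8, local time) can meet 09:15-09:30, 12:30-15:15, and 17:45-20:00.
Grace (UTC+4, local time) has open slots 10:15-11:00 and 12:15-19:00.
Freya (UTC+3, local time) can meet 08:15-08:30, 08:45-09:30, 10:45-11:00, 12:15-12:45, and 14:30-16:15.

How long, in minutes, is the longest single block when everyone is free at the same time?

Uma → UTC: 05:30–06:45, 09:15–11:00, 13:00–14:00.
Wei → UTC: 11:00–12:45, 13:15–15:30, 16:00–16:15, 17:00–17:15.
Thandi → UTC: 01:15–01:30, 04:30–07:15, 09:45–12:00.
Grace → UTC: 06:15–07:00, 08:15–15:00.
Freya → UTC: 05:15–05:30, 05:45–06:30, 07:45–08:00, 09:15–09:45, 11:30–13:15.
Uma ∩ Wei: 13:15–14:00.
Uma ∩ Wei ∩ Thandi: (none).
Uma ∩ Wei ∩ Thandi ∩ Grace: (none).
Uma ∩ Wei ∩ Thandi ∩ Grace ∩ Freya: (none).
No common window.

0 minutes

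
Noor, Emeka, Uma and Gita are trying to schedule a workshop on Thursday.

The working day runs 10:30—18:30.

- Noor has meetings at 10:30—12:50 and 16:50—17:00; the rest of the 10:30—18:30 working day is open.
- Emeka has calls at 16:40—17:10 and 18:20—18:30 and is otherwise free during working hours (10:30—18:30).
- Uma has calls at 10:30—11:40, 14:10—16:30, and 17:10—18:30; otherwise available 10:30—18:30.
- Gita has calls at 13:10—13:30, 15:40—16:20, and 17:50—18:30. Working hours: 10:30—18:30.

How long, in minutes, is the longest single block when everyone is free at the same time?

40 minutes

Noor free within 10:30–18:30: 12:50–16:50, 17:00–18:30.
Emeka free within 10:30–18:30: 10:30–16:40, 17:10–18:20.
Uma free within 10:30–18:30: 11:40–14:10, 16:30–17:10.
Gita free within 10:30–18:30: 10:30–13:10, 13:30–15:40, 16:20–17:50.
Noor ∩ Emeka: 12:50–16:40, 17:10–18:20.
Noor ∩ Emeka ∩ Uma: 12:50–14:10, 16:30–16:40.
Noor ∩ Emeka ∩ Uma ∩ Gita: 12:50–13:10, 13:30–14:10, 16:30–16:40.
Common window lengths: 20, 40, 10 min; longest is 40.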